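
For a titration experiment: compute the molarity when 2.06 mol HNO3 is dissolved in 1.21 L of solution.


M = n/V = 2.06/1.21 = 1.702 mol/L

1.702 M


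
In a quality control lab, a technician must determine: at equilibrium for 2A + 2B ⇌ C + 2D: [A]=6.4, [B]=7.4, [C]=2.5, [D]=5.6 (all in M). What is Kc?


Kc = [C][D]^2/([A]^2[B]^2)
= (2.5^1 × 5.6^2)/(6.4^2 × 7.4^2)
= 78.4/2242.9696
= 0.03495

0.03495


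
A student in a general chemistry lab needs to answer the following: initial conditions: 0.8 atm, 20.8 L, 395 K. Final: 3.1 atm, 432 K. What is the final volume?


P1V1/T1 = P2V2/T2
V2 = P1V1T2/(T1P2)
= 0.8×20.8×432/(395×3.1)
= 5.871 L

5.871 L


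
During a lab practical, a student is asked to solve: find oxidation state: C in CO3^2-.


x + 3(-2) = -2, so x = +4
Oxidation number: +4

+4


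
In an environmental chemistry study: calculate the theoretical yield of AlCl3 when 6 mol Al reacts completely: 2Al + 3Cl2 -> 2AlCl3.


Mole ratio AlCl3:Al = 2:2
n(AlCl3) = 6 × 2/2 = 6.000 mol
mass = 6.000 × 133.33 = 799.98 g

799.98 g


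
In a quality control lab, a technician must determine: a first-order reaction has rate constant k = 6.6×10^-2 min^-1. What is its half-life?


t½ = ln2/k = 0.693147/(6.6×10^-2 min^-1)
= 10.50 min

10.50 min


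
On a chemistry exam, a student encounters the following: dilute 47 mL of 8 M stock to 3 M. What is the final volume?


C1V1 = C2V2
8 × 47 = 3 × V2
V2 = 376/3 = 125.33 mL

125.33 mL


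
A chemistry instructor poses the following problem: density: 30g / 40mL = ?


ρ = mass/volume
= 30/40
= 0.75 g/mL

0.75 g/mL


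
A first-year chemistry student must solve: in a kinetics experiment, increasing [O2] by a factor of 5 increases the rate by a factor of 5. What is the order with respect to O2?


rate ∝ [O2]^n
5^n = 5 → n = 1
Order in O2: 1

1


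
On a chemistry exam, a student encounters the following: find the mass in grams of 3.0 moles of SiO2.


M(SiO2) = 60.09 g/mol
mass = n × M = 3.0 × 60.09 = 180.27 g

180.27 g


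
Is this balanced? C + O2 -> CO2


Equation: C + O2 -> CO2
Check atoms: C: 1=1, O: 2=2
Balanced

Yes, balanced


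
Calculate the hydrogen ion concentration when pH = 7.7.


[H+] = 10^(-pH) = 10^(-7.7)
= 2.0×10^-8 M

2.0×10^-8 M


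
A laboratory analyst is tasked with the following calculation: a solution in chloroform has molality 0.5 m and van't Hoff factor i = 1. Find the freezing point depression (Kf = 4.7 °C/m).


ΔTf = Kf × m × i
= 4.7 × 0.5 × 1
= 2.35 °C

2.35 °C


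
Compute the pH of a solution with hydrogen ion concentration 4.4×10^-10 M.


pH = -log10([H+]) = -log10(4.4×10^-10)
= 10 - log10(4.4)
= 10 - 0.64
= 9.36

9.36


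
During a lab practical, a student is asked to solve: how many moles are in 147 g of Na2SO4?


M(Na2SO4) = 142.05 g/mol
n = mass/M = 147/142.05 = 1.0348 mol

1.0348 mol


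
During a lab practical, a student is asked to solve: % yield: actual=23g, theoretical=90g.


% yield = actual/theoretical × 100
= 23/90 × 100
= 25.56%

25.56%


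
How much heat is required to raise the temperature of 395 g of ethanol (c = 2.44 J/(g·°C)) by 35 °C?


q = mcΔT = 395 × 2.44 × 35
= 33733.00 J

33733.00 J


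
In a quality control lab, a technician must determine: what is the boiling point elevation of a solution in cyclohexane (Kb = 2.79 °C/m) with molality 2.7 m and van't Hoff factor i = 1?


ΔTb = Kb × m × i
= 2.79 × 2.7 × 1
= 7.533 °C

7.533 °C


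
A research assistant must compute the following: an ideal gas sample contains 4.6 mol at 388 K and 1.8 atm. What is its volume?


PV = nRT  (R = 0.08206 L·atm/(mol·K))
V = nRT/P = 4.6×0.08206×388/1.8
= 81.367 L

81.367 L


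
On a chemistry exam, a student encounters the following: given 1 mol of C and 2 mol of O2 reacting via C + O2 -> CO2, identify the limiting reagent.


Mole ratio available / coefficient:
  C: 1/1 = 1.000
  O2: 2/1 = 2.000
Smaller ratio is limiting.

C


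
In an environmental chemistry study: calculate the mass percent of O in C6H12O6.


M(C6H12O6) = 6×12.01 + 12×1.008 + 6×16.0 = 180.156 g/mol
Mass of O = 6 × 16.0 = 96.00 g/mol
% O = 96.00/180.156 × 100 = 53.29%

53.29%


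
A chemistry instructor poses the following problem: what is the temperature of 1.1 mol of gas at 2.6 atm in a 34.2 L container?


PV = nRT  (R = 0.08206 L·atm/(mol·K))
T = PV/(nR) = 2.6×34.2/(1.1×0.08206)
= 88.92/0.090266
= 985.09 K

985.09 K


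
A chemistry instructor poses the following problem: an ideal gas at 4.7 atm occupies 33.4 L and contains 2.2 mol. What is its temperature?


PV = nRT  (R = 0.08206 L·atm/(mol·K))
T = PV/(nR) = 4.7×33.4/(2.2×0.08206)
= 156.98/0.180532
= 869.54 K

869.54 K


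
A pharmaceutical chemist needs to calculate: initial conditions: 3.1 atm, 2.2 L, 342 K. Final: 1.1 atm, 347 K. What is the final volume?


P1V1/T1 = P2V2/T2
V2 = P1V1T2/(T1P2)
= 3.1×2.2×347/(342×1.1)
= 6.291 L

6.291 L


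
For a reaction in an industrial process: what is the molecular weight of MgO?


M(MgO) = 1×24.31 + 1×16.0
= 24.31 + 16.0
= 40.31 g/mol

40.31 g/mol


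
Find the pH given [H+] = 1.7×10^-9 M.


pH = -log10([H+]) = -log10(1.7×10^-9)
= 9 - log10(1.7)
= 9 - 0.23
= 8.77

8.77


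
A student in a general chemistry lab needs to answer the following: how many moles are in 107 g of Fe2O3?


M(Fe2O3) = 159.7 g/mol
n = mass/M = 107/159.7 = 0.67 mol

0.67 mol


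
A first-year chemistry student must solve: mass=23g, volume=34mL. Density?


ρ = mass/volume
= 23/34
= 0.676 g/mL

0.676 g/mL


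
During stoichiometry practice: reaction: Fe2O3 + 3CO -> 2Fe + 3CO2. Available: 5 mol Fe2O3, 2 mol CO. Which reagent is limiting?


Mole ratio available / coefficient:
  Fe2O3: 5/1 = 5.000
  CO: 2/3 = 0.667
Smaller ratio is limiting.

CO


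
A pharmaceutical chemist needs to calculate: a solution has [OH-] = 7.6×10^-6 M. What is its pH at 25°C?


pOH = -log10([OH-]) = -log10(7.6×10^-6)
= 6 - log10(7.6) = 5.12
pH = 14 - pOH = 14 - 5.12 = 8.88

8.88


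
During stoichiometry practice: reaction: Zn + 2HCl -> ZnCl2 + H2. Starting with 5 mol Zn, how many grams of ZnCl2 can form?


Mole ratio ZnCl2:Zn = 1:1
n(ZnCl2) = 5 × 1/1 = 5.000 mol
mass = 5.000 × 136.28 = 681.4 g

681.4 g


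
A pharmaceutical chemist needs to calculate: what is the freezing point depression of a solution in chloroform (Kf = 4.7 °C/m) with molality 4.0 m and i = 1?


ΔTf = Kf × m × i
= 4.7 × 4.0 × 1
= 18.8 °C

18.8 °C


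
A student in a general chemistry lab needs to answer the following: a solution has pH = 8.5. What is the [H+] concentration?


[H+] = 10^(-pH) = 10^(-8.5)
= 3.16×10^-9 M

3.16×10^-9 M


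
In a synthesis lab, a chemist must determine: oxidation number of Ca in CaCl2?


Group 2 metal: +2
Oxidation number: +2

+2


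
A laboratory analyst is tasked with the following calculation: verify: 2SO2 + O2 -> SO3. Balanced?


Equation: 2SO2 + O2 -> SO3
Check atoms: O: 6≠3, S: 2≠1
Not balanced

No, not balanced


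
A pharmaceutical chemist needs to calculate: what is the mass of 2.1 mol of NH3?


M(NH3) = 17.03 g/mol
mass = n × M = 2.1 × 17.03 = 35.76 g

35.76 g


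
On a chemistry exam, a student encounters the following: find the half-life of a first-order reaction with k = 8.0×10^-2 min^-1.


t½ = ln2/k = 0.693147/(8.0×10^-2 min^-1)
= 8.664 min

8.664 min


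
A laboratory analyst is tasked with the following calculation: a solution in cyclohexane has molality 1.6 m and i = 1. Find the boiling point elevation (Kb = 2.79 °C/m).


ΔTb = Kb × m × i
= 2.79 × 1.6 × 1
= 4.464 °C

4.464 °C


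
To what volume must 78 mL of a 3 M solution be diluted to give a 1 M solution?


C1V1 = C2V2
3 × 78 = 1 × V2
V2 = 234/1 = 234.0 mL

234.0 mL


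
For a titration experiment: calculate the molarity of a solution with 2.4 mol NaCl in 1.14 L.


M = n/V = 2.4/1.14 = 2.105 mol/L

2.105 M


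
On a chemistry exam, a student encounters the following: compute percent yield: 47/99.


% yield = actual/theoretical × 100
= 47/99 × 100
= 47.47%

47.47%


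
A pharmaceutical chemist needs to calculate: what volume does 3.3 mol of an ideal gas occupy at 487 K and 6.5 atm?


PV = nRT  (R = 0.08206 L·atm/(mol·K))
V = nRT/P = 3.3×0.08206×487/6.5
= 20.289 L

20.289 L


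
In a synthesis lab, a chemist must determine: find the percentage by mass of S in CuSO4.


M(CuSO4) = 1×63.55 + 1×32.07 + 4×16.0 = 159.62 g/mol
Mass of S = 1 × 32.07 = 32.07 g/mol
% S = 32.07/159.62 × 100 = 20.09%

20.09%


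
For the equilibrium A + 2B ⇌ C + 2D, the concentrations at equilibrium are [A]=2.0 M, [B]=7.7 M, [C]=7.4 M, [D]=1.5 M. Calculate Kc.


Kc = [C][D]^2/([A][B]^2)
= (7.4^1 × 1.5^2)/(2.0^1 × 7.7^2)
= 16.65/118.58
= 0.1404

0.1404


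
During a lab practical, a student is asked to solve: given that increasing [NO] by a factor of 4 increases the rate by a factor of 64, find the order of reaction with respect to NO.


rate ∝ [NO]^n
4^n = 64 → n = 3
Order in NO: 3

3


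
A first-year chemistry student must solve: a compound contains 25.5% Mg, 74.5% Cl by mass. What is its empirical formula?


Assume 100 g sample. Moles of each element:
  Mg: 25.5/24.31 = 1.049 mol
  Cl: 74.5/35.45 = 2.102 mol
Divide by smallest (1.049):
  Mg: 1.049/1.049 = 1.0
  Cl: 2.102/1.049 = 2.0
Empirical formula: MgCl2

MgCl2


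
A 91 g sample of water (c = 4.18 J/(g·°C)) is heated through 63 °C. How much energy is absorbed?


q = mcΔT = 91 × 4.18 × 63
= 23963.94 J

23963.94 J


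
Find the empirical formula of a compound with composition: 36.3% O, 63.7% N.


Assume 100 g sample. Moles of each element:
  O: 36.3/16.0 = 2.269 mol
  N: 63.7/14.01 = 4.547 mol
Divide by smallest (2.269):
  O: 2.269/2.269 = 1.0
  N: 4.547/2.269 = 2.0
Empirical formula: N2O

N2O


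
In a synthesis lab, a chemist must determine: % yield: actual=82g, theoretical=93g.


% yield = actual/theoretical × 100
= 82/93 × 100
= 88.17%

88.17%


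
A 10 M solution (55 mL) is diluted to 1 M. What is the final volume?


C1V1 = C2V2
10 × 55 = 1 × V2
V2 = 550/1 = 550.0 mL

550.0 mL


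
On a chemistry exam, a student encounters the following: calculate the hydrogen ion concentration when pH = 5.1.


[H+] = 10^(-pH) = 10^(-5.1)
= 7.94×10^-6 M

7.94×10^-6 M


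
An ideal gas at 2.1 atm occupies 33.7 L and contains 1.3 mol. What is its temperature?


PV = nRT  (R = 0.08206 L·atm/(mol·K))
T = PV/(nR) = 2.1×33.7/(1.3×0.08206)
= 70.77/0.106678
= 663.40 K

663.40 K


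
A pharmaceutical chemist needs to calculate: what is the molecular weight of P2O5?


M(P2O5) = 2×30.97 + 5×16.0
= 61.94 + 80.0
= 141.94 g/mol

141.94 g/mol


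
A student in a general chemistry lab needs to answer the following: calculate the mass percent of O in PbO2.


M(PbO2) = 1×207.2 + 2×16.0 = 239.20 g/mol
Mass of O = 2 × 16.0 = 32.00 g/mol
% O = 32.00/239.20 × 100 = 13.38%

13.38%


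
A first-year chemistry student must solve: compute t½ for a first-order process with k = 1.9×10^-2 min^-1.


t½ = ln2/k = 0.693147/(1.9×10^-2 min^-1)
= 36.48 min

36.48 min


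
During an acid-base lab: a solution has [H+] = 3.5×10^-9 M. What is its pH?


pH = -log10([H+]) = -log10(3.5×10^-9)
= 9 - log10(3.5)
= 9 - 0.54
= 8.46

8.46


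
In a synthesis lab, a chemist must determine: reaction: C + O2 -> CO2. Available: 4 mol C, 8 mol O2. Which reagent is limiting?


Mole ratio available / coefficient:
  C: 4/1 = 4.000
  O2: 8/1 = 8.000
Smaller ratio is limiting.

C


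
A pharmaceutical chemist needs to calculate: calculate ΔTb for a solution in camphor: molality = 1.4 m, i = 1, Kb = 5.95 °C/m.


ΔTb = Kb × m × i
= 5.95 × 1.4 × 1
= 8.33 °C

8.33 °C


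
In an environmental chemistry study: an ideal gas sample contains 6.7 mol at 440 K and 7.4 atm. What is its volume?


PV = nRT  (R = 0.08206 L·atm/(mol·K))
V = nRT/P = 6.7×0.08206×440/7.4
= 32.691 L

32.691 L


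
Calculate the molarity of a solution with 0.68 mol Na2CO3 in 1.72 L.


M = n/V = 0.68/1.72 = 0.395 mol/L

0.395 M


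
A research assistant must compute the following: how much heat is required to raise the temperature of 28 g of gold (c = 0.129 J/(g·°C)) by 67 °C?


q = mcΔT = 28 × 0.129 × 67
= 242.00 J

242.00 J


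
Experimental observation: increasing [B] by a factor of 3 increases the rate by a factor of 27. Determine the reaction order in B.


rate ∝ [B]^n
3^n = 27 → n = 3
Order in B: 3

3


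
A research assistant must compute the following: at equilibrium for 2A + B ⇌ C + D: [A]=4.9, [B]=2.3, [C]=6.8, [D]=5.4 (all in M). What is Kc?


Kc = [C][D]/([A]^2[B])
= (6.8^1 × 5.4^1)/(4.9^2 × 2.3^1)
= 36.72/55.223
= 0.6649

0.6649


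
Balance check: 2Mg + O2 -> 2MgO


Equation: 2Mg + O2 -> 2MgO
Check atoms: Mg: 2=2, O: 2=2
Balanced

Yes, balanced


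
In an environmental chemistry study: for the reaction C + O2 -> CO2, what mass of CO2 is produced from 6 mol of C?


Mole ratio CO2:C = 1:1
n(CO2) = 6 × 1/1 = 6.000 mol
mass = 6.000 × 44.01 = 264.06 g

264.06 g


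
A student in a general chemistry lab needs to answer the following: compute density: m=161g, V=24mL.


ρ = mass/volume
= 161/24
= 6.708 g/mL

6.708 g/mL


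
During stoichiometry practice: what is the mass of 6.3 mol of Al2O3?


M(Al2O3) = 101.96 g/mol
mass = n × M = 6.3 × 101.96 = 642.35 g

642.35 g


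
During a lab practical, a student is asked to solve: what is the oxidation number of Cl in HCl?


halide: -1
Oxidation number: -1

-1


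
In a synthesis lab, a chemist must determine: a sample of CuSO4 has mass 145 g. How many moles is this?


M(CuSO4) = 159.62 g/mol
n = mass/M = 145/159.62 = 0.9084 mol

0.9084 mol


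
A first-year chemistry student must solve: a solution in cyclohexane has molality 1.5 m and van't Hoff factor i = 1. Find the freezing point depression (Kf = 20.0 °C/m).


ΔTf = Kf × m × i
= 20.0 × 1.5 × 1
= 30.0 °C

30.0 °C


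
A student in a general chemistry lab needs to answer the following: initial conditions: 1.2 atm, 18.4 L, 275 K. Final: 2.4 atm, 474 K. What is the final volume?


P1V1/T1 = P2V2/T2
V2 = P1V1T2/(T1P2)
= 1.2×18.4×474/(275×2.4)
= 15.857 L

15.857 L


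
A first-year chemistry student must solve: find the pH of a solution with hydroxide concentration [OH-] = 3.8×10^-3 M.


pOH = -log10([OH-]) = -log10(3.8×10^-3)
= 3 - log10(3.8) = 2.42
pH = 14 - pOH = 14 - 2.42 = 11.58

11.58


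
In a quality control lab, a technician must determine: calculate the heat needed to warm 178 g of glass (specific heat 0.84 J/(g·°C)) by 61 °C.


q = mcΔT = 178 × 0.84 × 61
= 9120.72 J

9120.72 J


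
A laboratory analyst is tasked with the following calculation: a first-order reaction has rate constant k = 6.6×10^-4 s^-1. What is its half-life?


t½ = ln2/k = 0.693147/(6.6×10^-4 s^-1)
= 1050 s

1050 s


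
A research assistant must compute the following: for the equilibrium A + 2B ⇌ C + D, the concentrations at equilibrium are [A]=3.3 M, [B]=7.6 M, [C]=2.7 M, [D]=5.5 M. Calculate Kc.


Kc = [C][D]/([A][B]^2)
= (2.7^1 × 5.5^1)/(3.3^1 × 7.6^2)
= 14.85/190.608
= 0.07791

0.07791


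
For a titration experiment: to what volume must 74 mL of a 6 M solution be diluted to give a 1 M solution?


C1V1 = C2V2
6 × 74 = 1 × V2
V2 = 444/1 = 444.0 mL

444.0 mL


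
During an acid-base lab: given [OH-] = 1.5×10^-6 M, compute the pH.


pOH = -log10([OH-]) = -log10(1.5×10^-6)
= 6 - log10(1.5) = 5.82
pH = 14 - pOH = 14 - 5.82 = 8.18

8.18


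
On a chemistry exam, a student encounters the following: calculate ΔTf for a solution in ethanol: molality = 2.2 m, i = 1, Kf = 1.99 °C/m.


ΔTf = Kf × m × i
= 1.99 × 2.2 × 1
= 4.378 °C

4.378 °C


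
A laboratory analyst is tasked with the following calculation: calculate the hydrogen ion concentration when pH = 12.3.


[H+] = 10^(-pH) = 10^(-12.3)
= 5.01×10^-13 M

5.01×10^-13 M


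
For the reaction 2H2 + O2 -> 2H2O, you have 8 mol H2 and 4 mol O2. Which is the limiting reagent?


Mole ratio available / coefficient:
  H2: 8/2 = 4.000
  O2: 4/1 = 4.000
Smaller ratio is limiting.

neither (stoichiometric); H2 and O2 are fully consumed


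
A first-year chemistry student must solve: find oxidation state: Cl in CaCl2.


halide: -1
Oxidation number: -1

-1


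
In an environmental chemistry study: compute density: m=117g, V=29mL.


ρ = mass/volume
= 117/29
= 4.034 g/mL

4.034 g/mL


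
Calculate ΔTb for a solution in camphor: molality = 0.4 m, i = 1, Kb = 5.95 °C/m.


ΔTb = Kb × m × i
= 5.95 × 0.4 × 1
= 2.38 °C

2.38 °C


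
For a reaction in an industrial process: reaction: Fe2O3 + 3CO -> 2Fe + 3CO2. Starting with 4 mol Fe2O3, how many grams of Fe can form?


Mole ratio Fe:Fe2O3 = 2:1
n(Fe) = 4 × 2/1 = 8.000 mol
mass = 8.000 × 55.85 = 446.8 g

446.8 g


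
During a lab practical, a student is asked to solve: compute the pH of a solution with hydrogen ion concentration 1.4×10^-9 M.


pH = -log10([H+]) = -log10(1.4×10^-9)
= 9 - log10(1.4)
= 9 - 0.15
= 8.85

8.85


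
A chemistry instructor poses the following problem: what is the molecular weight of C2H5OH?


M(C2H5OH) = 2×12.01 + 6×1.008 + 1×16.0
= 24.02 + 6.05 + 16.0
= 46.07 g/mol

46.07 g/mol


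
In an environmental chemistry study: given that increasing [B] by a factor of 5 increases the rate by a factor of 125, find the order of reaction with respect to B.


rate ∝ [B]^n
5^n = 125 → n = 3
Order in B: 3

3


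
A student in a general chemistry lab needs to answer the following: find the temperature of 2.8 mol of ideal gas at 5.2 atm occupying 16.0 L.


PV = nRT  (R = 0.08206 L·atm/(mol·K))
T = PV/(nR) = 5.2×16.0/(2.8×0.08206)
= 83.20/0.229768
= 362.10 K

362.10 K


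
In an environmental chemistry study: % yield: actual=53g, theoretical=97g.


% yield = actual/theoretical × 100
= 53/97 × 100
= 54.64%

54.64%


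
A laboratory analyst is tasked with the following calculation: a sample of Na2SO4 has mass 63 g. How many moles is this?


M(Na2SO4) = 142.05 g/mol
n = mass/M = 63/142.05 = 0.4435 mol

0.4435 mol


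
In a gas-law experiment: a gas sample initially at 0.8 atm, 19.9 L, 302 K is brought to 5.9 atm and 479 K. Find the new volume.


P1V1/T1 = P2V2/T2
V2 = P1V1T2/(T1P2)
= 0.8×19.9×479/(302×5.9)
= 4.28 L

4.28 L


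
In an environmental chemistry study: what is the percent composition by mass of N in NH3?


M(NH3) = 1×14.01 + 3×1.008 = 17.034 g/mol
Mass of N = 1 × 14.01 = 14.01 g/mol
% N = 14.01/17.034 × 100 = 82.25%

82.25%


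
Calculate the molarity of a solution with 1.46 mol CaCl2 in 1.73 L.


M = n/V = 1.46/1.73 = 0.844 mol/L

0.844 M


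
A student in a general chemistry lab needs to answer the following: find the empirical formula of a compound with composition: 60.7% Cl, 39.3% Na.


Assume 100 g sample. Moles of each element:
  Cl: 60.7/35.45 = 1.712 mol
  Na: 39.3/22.99 = 1.709 mol
Divide by smallest (1.709):
  Cl: 1.712/1.709 = 1.0
  Na: 1.709/1.709 = 1.0
Empirical formula: NaCl

NaCl


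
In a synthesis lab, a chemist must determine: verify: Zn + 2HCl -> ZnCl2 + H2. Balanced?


Equation: Zn + 2HCl -> ZnCl2 + H2
Check atoms: Cl: 2=2, H: 2=2, Zn: 1=1
Balanced

Yes, balanced


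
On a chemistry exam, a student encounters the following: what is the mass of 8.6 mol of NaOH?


M(NaOH) = 40.0 g/mol
mass = n × M = 8.6 × 40.0 = 344.00 g

344.00 g


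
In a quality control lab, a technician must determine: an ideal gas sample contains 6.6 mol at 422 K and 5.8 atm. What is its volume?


PV = nRT  (R = 0.08206 L·atm/(mol·K))
V = nRT/P = 6.6×0.08206×422/5.8
= 39.406 L

39.406 L


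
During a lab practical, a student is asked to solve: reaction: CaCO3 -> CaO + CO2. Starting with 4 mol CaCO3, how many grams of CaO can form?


Mole ratio CaO:CaCO3 = 1:1
n(CaO) = 4 × 1/1 = 4.000 mol
mass = 4.000 × 56.08 = 224.32 g

224.32 g


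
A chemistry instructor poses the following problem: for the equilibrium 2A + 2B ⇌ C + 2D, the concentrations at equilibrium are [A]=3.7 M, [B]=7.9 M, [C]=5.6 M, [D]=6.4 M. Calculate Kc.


Kc = [C][D]^2/([A]^2[B]^2)
= (5.6^1 × 6.4^2)/(3.7^2 × 7.9^2)
= 229.376/854.3929
= 0.2685

0.2685


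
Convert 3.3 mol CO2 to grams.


M(CO2) = 44.01 g/mol
mass = n × M = 3.3 × 44.01 = 145.23 g

145.23 g


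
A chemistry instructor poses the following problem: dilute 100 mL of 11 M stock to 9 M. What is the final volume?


C1V1 = C2V2
11 × 100 = 9 × V2
V2 = 1100/9 = 122.22 mL

122.22 mL


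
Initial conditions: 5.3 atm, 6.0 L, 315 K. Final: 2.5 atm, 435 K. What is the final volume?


P1V1/T1 = P2V2/T2
V2 = P1V1T2/(T1P2)
= 5.3×6.0×435/(315×2.5)
= 17.566 L

17.566 L


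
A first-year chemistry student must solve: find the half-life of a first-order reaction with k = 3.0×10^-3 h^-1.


t½ = ln2/k = 0.693147/(3.0×10^-3 h^-1)
= 231.0 h

231.0 h


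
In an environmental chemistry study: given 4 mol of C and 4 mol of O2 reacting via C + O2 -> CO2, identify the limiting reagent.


Mole ratio available / coefficient:
  C: 4/1 = 4.000
  O2: 4/1 = 4.000
Smaller ratio is limiting.

neither (stoichiometric); C and O2 are fully consumed


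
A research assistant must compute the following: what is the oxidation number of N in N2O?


2x + (-2) = 0, so x = +1
Oxidation number: +1

+1


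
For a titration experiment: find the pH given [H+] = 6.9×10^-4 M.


pH = -log10([H+]) = -log10(6.9×10^-4)
= 4 - log10(6.9)
= 4 - 0.84
= 3.16

3.16


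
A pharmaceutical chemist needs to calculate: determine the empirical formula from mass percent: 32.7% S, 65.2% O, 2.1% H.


Assume 100 g sample. Moles of each element:
  S: 32.7/32.07 = 1.02 mol
  O: 65.2/16.0 = 4.075 mol
  H: 2.1/1.008 = 2.083 mol
Divide by smallest (1.02):
  S: 1.02/1.02 = 1.0
  O: 4.075/1.02 = 4.0
  H: 2.083/1.02 = 2.04
Empirical formula: H2SO4

H2SO4


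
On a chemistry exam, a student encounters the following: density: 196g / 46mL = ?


ρ = mass/volume
= 196/46
= 4.261 g/mL

4.261 g/mL


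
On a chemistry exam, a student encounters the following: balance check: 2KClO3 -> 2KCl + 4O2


Equation: 2KClO3 -> 2KCl + 4O2
Check atoms: Cl: 2=2, K: 2=2, O: 6≠8
Not balanced

No, not balanced


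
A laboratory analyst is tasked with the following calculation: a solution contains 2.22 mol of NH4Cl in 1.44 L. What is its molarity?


M = n/V = 2.22/1.44 = 1.542 mol/L

1.542 M


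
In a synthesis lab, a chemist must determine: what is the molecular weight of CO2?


M(CO2) = 1×12.01 + 2×16.0
= 12.01 + 32.0
= 44.01 g/mol

44.01 g/mol


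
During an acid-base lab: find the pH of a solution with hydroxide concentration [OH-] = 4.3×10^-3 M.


pOH = -log10([OH-]) = -log10(4.3×10^-3)
= 3 - log10(4.3) = 2.37
pH = 14 - pOH = 14 - 2.37 = 11.63

11.63


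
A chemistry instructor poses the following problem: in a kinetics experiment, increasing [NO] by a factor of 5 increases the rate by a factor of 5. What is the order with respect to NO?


rate ∝ [NO]^n
5^n = 5 → n = 1
Order in NO: 1

1


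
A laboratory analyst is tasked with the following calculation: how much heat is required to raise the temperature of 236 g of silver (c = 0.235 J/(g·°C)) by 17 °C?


q = mcΔT = 236 × 0.235 × 17
= 942.82 J

942.82 J


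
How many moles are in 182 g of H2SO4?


M(H2SO4) = 98.09 g/mol
n = mass/M = 182/98.09 = 1.8554 mol

1.8554 mol


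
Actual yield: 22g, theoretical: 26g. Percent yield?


% yield = actual/theoretical × 100
= 22/26 × 100
= 84.62%

84.62%


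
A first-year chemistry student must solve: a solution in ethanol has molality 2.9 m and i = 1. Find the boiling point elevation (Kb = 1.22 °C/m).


ΔTb = Kb × m × i
= 1.22 × 2.9 × 1
= 3.538 °C

3.538 °C


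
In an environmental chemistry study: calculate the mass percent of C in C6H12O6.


M(C6H12O6) = 6×12.01 + 12×1.008 + 6×16.0 = 180.156 g/mol
Mass of C = 6 × 12.01 = 72.06 g/mol
% C = 72.06/180.156 × 100 = 40.00%

40.00%


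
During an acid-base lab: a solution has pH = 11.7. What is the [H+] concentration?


[H+] = 10^(-pH) = 10^(-11.7)
= 2.0×10^-12 M

2.0×10^-12 M


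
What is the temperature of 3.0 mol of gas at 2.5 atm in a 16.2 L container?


PV = nRT  (R = 0.08206 L·atm/(mol·K))
T = PV/(nR) = 2.5×16.2/(3.0×0.08206)
= 40.50/0.246180
= 164.51 K

164.51 K


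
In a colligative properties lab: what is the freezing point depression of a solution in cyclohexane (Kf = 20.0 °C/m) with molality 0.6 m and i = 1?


ΔTf = Kf × m × i
= 20.0 × 0.6 × 1
= 12.0 °C

12.0 °C


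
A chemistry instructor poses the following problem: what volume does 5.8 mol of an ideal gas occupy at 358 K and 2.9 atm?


PV = nRT  (R = 0.08206 L·atm/(mol·K))
V = nRT/P = 5.8×0.08206×358/2.9
= 58.755 L

58.755 L


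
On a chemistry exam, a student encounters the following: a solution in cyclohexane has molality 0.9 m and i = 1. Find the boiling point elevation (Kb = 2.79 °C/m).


ΔTb = Kb × m × i
= 2.79 × 0.9 × 1
= 2.511 °C

2.511 °C


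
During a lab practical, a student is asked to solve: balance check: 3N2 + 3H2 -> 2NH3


Equation: 3N2 + 3H2 -> 2NH3
Check atoms: H: 6=6, N: 6≠2
Not balanced

No, not balanced


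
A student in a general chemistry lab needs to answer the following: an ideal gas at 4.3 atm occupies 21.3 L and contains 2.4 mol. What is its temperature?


PV = nRT  (R = 0.08206 L·atm/(mol·K))
T = PV/(nR) = 4.3×21.3/(2.4×0.08206)
= 91.59/0.196944
= 465.06 K

465.06 K


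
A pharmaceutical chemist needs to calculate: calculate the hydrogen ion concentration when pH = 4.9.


[H+] = 10^(-pH) = 10^(-4.9)
= 1.26×10^-5 M

1.26×10^-5 M


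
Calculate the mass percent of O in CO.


M(CO) = 1×12.01 + 1×16.0 = 28.01 g/mol
Mass of O = 1 × 16.0 = 16.00 g/mol
% O = 16.00/28.01 × 100 = 57.12%

57.12%


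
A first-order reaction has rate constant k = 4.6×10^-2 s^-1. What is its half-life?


t½ = ln2/k = 0.693147/(4.6×10^-2 s^-1)
= 15.07 s

15.07 s


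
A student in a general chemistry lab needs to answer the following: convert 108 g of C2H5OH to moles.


M(C2H5OH) = 46.07 g/mol
n = mass/M = 108/46.07 = 2.3443 mol

2.3443 mol


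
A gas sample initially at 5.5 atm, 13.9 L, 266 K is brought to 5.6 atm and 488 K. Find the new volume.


P1V1/T1 = P2V2/T2
V2 = P1V1T2/(T1P2)
= 5.5×13.9×488/(266×5.6)
= 25.045 L

25.045 L


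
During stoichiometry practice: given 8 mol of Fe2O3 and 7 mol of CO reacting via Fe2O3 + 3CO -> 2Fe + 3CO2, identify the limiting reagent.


Mole ratio available / coefficient:
  Fe2O3: 8/1 = 8.000
  CO: 7/3 = 2.333
Smaller ratio is limiting.

CO


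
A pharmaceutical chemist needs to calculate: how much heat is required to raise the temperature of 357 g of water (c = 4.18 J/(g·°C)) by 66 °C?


q = mcΔT = 357 × 4.18 × 66
= 98489.16 J

98489.16 J


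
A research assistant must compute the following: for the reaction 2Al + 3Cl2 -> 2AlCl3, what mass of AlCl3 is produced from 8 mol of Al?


Mole ratio AlCl3:Al = 2:2
n(AlCl3) = 8 × 2/2 = 8.000 mol
mass = 8.000 × 133.33 = 1066.64 g

1066.64 g


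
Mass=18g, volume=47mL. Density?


ρ = mass/volume
= 18/47
= 0.383 g/mL

0.383 g/mL


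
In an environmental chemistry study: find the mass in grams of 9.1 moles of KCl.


M(KCl) = 74.55 g/mol
mass = n × M = 9.1 × 74.55 = 678.41 g

678.41 g


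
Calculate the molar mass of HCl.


M(HCl) = 1×1.008 + 1×35.45
= 1.01 + 35.45
= 36.46 g/mol

36.46 g/mol


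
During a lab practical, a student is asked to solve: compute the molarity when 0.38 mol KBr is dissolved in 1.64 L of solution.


M = n/V = 0.38/1.64 = 0.232 mol/L

0.232 M


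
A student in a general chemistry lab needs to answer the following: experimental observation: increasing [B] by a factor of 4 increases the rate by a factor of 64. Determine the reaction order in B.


rate ∝ [B]^n
4^n = 64 → n = 3
Order in B: 3

3


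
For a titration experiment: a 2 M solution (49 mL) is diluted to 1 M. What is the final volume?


C1V1 = C2V2
2 × 49 = 1 × V2
V2 = 98/1 = 98.0 mL

98.0 mL


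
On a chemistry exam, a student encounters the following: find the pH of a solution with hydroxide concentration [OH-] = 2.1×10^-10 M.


pOH = -log10([OH-]) = -log10(2.1×10^-10)
= 10 - log10(2.1) = 9.68
pH = 14 - pOH = 14 - 9.68 = 4.32

4.32


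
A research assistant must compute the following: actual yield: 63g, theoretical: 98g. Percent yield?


% yield = actual/theoretical × 100
= 63/98 × 100
= 64.29%

64.29%


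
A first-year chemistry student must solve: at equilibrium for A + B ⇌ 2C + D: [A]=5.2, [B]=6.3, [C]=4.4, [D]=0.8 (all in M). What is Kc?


Kc = [C]^2[D]/([A][B])
= (4.4^2 × 0.8^1)/(5.2^1 × 6.3^1)
= 15.488/32.76
= 0.4728

0.4728


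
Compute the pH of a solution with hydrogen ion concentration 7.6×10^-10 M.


pH = -log10([H+]) = -log10(7.6×10^-10)
= 10 - log10(7.6)
= 10 - 0.88
= 9.12

9.12


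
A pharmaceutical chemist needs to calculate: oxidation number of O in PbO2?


O is usually -2
Oxidation number: -2

-2


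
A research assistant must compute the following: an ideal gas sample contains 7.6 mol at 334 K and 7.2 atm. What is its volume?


PV = nRT  (R = 0.08206 L·atm/(mol·K))
V = nRT/P = 7.6×0.08206×334/7.2
= 28.931 L

28.931 L


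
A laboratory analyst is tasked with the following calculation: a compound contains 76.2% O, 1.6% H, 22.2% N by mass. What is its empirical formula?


Assume 100 g sample. Moles of each element:
  O: 76.2/16.0 = 4.763 mol
  H: 1.6/1.008 = 1.587 mol
  N: 22.2/14.01 = 1.585 mol
Divide by smallest (1.585):
  O: 4.763/1.585 = 3.01
  H: 1.587/1.585 = 1.0
  N: 1.585/1.585 = 1.0
Empirical formula: HNO3

HNO3


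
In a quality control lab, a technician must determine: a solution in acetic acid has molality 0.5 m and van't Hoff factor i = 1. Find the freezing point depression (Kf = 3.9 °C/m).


ΔTf = Kf × m × i
= 3.9 × 0.5 × 1
= 1.95 °C

1.95 °C


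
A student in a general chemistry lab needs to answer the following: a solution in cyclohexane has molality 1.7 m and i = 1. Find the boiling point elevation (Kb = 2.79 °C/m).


ΔTb = Kb × m × i
= 2.79 × 1.7 × 1
= 4.743 °C

4.743 °C


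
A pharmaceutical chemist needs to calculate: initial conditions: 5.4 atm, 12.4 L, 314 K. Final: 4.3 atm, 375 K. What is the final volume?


P1V1/T1 = P2V2/T2
V2 = P1V1T2/(T1P2)
= 5.4×12.4×375/(314×4.3)
= 18.597 L

18.597 L


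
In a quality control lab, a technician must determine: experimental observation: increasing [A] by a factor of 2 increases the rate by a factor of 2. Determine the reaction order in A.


rate ∝ [A]^n
2^n = 2 → n = 1
Order in A: 1

1


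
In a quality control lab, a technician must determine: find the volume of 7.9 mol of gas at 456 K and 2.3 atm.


PV = nRT  (R = 0.08206 L·atm/(mol·K))
V = nRT/P = 7.9×0.08206×456/2.3
= 128.527 L

128.527 L


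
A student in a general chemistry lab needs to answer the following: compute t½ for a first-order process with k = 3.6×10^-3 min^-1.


t½ = ln2/k = 0.693147/(3.6×10^-3 min^-1)
= 192.5 min

192.5 min


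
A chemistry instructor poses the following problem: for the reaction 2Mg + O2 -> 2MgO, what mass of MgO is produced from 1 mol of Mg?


Mole ratio MgO:Mg = 2:2
n(MgO) = 1 × 2/2 = 1.000 mol
mass = 1.000 × 40.31 = 40.31 g

40.31 g


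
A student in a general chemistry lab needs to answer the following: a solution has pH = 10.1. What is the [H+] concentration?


[H+] = 10^(-pH) = 10^(-10.1)
= 7.94×10^-11 M

7.94×10^-11 M


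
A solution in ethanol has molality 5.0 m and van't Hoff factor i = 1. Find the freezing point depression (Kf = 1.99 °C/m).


ΔTf = Kf × m × i
= 1.99 × 5.0 × 1
= 9.95 °C

9.95 °C


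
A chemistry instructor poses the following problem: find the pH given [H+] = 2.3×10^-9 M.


pH = -log10([H+]) = -log10(2.3×10^-9)
= 9 - log10(2.3)
= 9 - 0.36
= 8.64

8.64


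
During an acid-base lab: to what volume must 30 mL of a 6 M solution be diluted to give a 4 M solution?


C1V1 = C2V2
6 × 30 = 4 × V2
V2 = 180/4 = 45.0 mL

45.0 mL


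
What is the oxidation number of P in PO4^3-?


x + 4(-2) = -3, so x = +5
Oxidation number: +5

+5


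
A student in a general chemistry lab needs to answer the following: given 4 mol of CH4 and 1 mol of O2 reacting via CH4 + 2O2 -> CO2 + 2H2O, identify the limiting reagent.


Mole ratio available / coefficient:
  CH4: 4/1 = 4.000
  O2: 1/2 = 0.500
Smaller ratio is limiting.

O2


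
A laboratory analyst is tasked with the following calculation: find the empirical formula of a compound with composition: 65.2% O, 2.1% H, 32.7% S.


Assume 100 g sample. Moles of each element:
  O: 65.2/16.0 = 4.075 mol
  H: 2.1/1.008 = 2.083 mol
  S: 32.7/32.07 = 1.02 mol
Divide by smallest (1.02):
  O: 4.075/1.02 = 4.0
  H: 2.083/1.02 = 2.04
  S: 1.02/1.02 = 1.0
Empirical formula: H2SO4

H2SO4


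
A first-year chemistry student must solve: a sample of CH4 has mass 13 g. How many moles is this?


M(CH4) = 16.04 g/mol
n = mass/M = 13/16.04 = 0.8105 mol

0.8105 mol


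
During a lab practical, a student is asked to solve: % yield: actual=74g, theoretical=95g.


% yield = actual/theoretical × 100
= 74/95 × 100
= 77.89%

77.89%


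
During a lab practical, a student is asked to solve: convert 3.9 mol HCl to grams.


M(HCl) = 36.46 g/mol
mass = n × M = 3.9 × 36.46 = 142.19 g

142.19 g


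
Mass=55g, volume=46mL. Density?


ρ = mass/volume
= 55/46
= 1.196 g/mL

1.196 g/mL


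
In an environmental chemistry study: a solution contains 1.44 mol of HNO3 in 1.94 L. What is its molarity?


M = n/V = 1.44/1.94 = 0.742 mol/L

0.742 M


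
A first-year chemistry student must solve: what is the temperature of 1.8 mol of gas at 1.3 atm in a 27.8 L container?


PV = nRT  (R = 0.08206 L·atm/(mol·K))
T = PV/(nR) = 1.3×27.8/(1.8×0.08206)
= 36.14/0.147708
= 244.67 K

244.67 K


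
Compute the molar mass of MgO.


M(MgO) = 1×24.31 + 1×16.0
= 24.31 + 16.0
= 40.31 g/mol

40.31 g/mol


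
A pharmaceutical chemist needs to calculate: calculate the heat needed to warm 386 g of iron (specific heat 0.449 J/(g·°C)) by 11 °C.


q = mcΔT = 386 × 0.449 × 11
= 1906.45 J

1906.45 J


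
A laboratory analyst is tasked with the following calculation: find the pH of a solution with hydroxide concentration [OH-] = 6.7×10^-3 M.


pOH = -log10([OH-]) = -log10(6.7×10^-3)
= 3 - log10(6.7) = 2.17
pH = 14 - pOH = 14 - 2.17 = 11.83

11.83


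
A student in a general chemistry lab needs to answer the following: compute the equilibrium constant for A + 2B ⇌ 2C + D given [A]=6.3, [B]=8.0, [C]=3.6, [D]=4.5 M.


Kc = [C]^2[D]/([A][B]^2)
= (3.6^2 × 4.5^1)/(6.3^1 × 8.0^2)
= 58.32/403.2
= 0.1446

0.1446


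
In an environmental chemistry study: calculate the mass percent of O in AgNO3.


M(AgNO3) = 1×107.87 + 1×14.01 + 3×16.0 = 169.88 g/mol
Mass of O = 3 × 16.0 = 48.00 g/mol
% O = 48.00/169.88 × 100 = 28.26%

28.26%


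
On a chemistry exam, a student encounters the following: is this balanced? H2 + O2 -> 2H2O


Equation: H2 + O2 -> 2H2O
Check atoms: H: 2≠4, O: 2=2
Not balanced

No, not balanced


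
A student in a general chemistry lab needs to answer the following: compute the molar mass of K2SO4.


M(K2SO4) = 2×39.1 + 1×32.07 + 4×16.0
= 78.2 + 32.07 + 64.0
= 174.27 g/mol

174.27 g/mol


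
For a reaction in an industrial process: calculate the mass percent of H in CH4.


M(CH4) = 1×12.01 + 4×1.008 = 16.042 g/mol
Mass of H = 4 × 1.008 = 4.032 g/mol
% H = 4.032/16.042 × 100 = 25.13%

25.13%


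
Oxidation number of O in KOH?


O is usually -2
Oxidation number: -2

-2


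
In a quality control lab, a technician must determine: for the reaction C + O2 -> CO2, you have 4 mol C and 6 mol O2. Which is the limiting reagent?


Mole ratio available / coefficient:
  C: 4/1 = 4.000
  O2: 6/1 = 6.000
Smaller ratio is limiting.

C


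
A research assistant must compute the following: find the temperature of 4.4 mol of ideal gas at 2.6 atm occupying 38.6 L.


PV = nRT  (R = 0.08206 L·atm/(mol·K))
T = PV/(nR) = 2.6×38.6/(4.4×0.08206)
= 100.36/0.361064
= 277.96 K

277.96 K


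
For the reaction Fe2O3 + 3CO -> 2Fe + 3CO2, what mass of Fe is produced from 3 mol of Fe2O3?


Mole ratio Fe:Fe2O3 = 2:1
n(Fe) = 3 × 2/1 = 6.000 mol
mass = 6.000 × 55.85 = 335.1 g

335.1 g


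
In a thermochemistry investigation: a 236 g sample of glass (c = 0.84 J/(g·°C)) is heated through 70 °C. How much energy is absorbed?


q = mcΔT = 236 × 0.84 × 70
= 13876.80 J

13876.80 J


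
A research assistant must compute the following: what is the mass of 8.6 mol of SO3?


M(SO3) = 80.07 g/mol
mass = n × M = 8.6 × 80.07 = 688.60 g

688.60 g


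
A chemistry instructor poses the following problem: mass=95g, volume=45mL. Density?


ρ = mass/volume
= 95/45
= 2.111 g/mL

2.111 g/mL


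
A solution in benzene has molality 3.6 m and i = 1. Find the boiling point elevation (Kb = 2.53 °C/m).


ΔTb = Kb × m × i
= 2.53 × 3.6 × 1
= 9.108 °C

9.108 °C


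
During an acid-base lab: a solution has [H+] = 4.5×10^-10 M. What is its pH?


pH = -log10([H+]) = -log10(4.5×10^-10)
= 10 - log10(4.5)
= 10 - 0.65
= 9.35

9.35


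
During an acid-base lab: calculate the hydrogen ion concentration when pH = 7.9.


[H+] = 10^(-pH) = 10^(-7.9)
= 1.26×10^-8 M

1.26×10^-8 M


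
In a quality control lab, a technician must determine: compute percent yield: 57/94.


% yield = actual/theoretical × 100
= 57/94 × 100
= 60.64%

60.64%


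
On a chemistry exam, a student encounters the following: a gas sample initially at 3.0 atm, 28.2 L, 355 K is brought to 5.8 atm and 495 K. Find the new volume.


P1V1/T1 = P2V2/T2
V2 = P1V1T2/(T1P2)
= 3.0×28.2×495/(355×5.8)
= 20.339 L

20.339 L


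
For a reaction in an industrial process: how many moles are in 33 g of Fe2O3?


M(Fe2O3) = 159.7 g/mol
n = mass/M = 33/159.7 = 0.2066 mol

0.2066 mol


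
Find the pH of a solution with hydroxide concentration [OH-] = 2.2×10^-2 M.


pOH = -log10([OH-]) = -log10(2.2×10^-2)
= 2 - log10(2.2) = 1.66
pH = 14 - pOH = 14 - 1.66 = 12.34

12.34


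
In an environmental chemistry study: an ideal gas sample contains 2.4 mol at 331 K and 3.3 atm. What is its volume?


PV = nRT  (R = 0.08206 L·atm/(mol·K))
V = nRT/P = 2.4×0.08206×331/3.3
= 19.754 L

19.754 L


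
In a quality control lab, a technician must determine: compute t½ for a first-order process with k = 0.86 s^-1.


t½ = ln2/k = 0.693147/(0.86 s^-1)
= 0.8060 s

0.8060 s


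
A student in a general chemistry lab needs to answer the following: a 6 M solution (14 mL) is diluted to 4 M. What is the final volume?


C1V1 = C2V2
6 × 14 = 4 × V2
V2 = 84/4 = 21.0 mL

21.0 mL


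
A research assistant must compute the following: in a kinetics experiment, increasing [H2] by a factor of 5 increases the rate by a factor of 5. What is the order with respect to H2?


rate ∝ [H2]^n
5^n = 5 → n = 1
Order in H2: 1

1


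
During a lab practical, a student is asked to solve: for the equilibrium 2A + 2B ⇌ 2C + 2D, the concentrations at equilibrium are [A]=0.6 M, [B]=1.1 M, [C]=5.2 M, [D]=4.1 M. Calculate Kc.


Kc = [C]^2[D]^2/([A]^2[B]^2)
= (5.2^2 × 4.1^2)/(0.6^2 × 1.1^2)
= 454.5424/0.4356
= 1043

1043
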